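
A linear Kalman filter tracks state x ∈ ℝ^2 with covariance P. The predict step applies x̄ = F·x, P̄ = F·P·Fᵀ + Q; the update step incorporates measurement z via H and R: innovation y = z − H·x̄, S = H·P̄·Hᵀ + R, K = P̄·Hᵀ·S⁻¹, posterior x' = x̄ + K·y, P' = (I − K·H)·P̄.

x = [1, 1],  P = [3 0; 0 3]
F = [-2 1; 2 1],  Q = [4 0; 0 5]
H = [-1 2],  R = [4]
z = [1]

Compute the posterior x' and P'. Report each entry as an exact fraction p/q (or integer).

x̄ = F·x = [-1, 3]
P̄ = F·P·Fᵀ + Q = [19 -9; -9 20]
y = z − H·x̄ = [-6]
S = H·P̄·Hᵀ + R = [139]
K = P̄·Hᵀ·S⁻¹ = [-37/139; 49/139]
x' = x̄ + K·y = [83/139, 123/139]
P' = (I − K·H)·P̄ = [1272/139 562/139; 562/139 379/139]

x' = [83/139, 123/139]
P' = [1272/139 562/139; 562/139 379/139]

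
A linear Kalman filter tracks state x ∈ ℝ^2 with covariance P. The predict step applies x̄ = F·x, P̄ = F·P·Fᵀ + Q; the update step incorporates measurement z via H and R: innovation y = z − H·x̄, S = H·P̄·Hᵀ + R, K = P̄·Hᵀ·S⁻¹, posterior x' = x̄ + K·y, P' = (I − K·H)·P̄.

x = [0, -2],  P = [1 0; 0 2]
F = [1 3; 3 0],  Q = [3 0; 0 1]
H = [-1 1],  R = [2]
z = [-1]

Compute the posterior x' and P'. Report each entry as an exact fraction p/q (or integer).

x̄ = F·x = [-6, 0]
P̄ = F·P·Fᵀ + Q = [22 3; 3 10]
y = z − H·x̄ = [-7]
S = H·P̄·Hᵀ + R = [28]
K = P̄·Hᵀ·S⁻¹ = [-19/28; 1/4]
x' = x̄ + K·y = [-5/4, -7/4]
P' = (I − K·H)·P̄ = [255/28 31/4; 31/4 33/4]

x' = [-5/4, -7/4]
P' = [255/28 31/4; 31/4 33/4]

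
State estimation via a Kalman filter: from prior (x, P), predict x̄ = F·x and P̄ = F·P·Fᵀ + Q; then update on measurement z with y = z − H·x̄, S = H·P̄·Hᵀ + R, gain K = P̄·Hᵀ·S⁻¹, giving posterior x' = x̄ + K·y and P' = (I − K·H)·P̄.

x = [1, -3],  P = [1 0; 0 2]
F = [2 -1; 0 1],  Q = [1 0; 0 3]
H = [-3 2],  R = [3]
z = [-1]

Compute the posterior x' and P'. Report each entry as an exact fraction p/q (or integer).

x' = [5/11, -1/11]
P' = [29/22 18/11; 18/11 147/55]

x̄ = F·x = [5, -3]
P̄ = F·P·Fᵀ + Q = [7 -2; -2 5]
y = z − H·x̄ = [20]
S = H·P̄·Hᵀ + R = [110]
K = P̄·Hᵀ·S⁻¹ = [-5/22; 8/55]
x' = x̄ + K·y = [5/11, -1/11]
P' = (I − K·H)·P̄ = [29/22 18/11; 18/11 147/55]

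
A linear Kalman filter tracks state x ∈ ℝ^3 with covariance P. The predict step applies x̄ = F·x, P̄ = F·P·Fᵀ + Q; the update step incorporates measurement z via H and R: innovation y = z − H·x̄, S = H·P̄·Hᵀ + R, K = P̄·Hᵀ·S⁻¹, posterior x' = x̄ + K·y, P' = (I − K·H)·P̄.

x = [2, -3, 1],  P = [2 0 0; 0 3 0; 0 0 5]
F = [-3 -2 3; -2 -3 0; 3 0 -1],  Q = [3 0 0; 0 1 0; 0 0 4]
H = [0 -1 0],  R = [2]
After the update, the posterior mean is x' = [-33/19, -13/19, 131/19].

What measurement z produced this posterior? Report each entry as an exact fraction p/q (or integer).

z = [1]

x̄ = F·x = [3, 5, 5]
P̄ = F·P·Fᵀ + Q = [78 30 -33; 30 36 -12; -33 -12 27]
S = H·P̄·Hᵀ + R = [38]
K = P̄·Hᵀ·S⁻¹ = [-15/19; -18/19; 6/19]
x' − x̄ = [-90/19, -108/19, 36/19] = K·y
y = (KᵀK)⁻¹·Kᵀ·(x' − x̄) = [6]
z = y + H·x̄ = [6] + [-5] = [1]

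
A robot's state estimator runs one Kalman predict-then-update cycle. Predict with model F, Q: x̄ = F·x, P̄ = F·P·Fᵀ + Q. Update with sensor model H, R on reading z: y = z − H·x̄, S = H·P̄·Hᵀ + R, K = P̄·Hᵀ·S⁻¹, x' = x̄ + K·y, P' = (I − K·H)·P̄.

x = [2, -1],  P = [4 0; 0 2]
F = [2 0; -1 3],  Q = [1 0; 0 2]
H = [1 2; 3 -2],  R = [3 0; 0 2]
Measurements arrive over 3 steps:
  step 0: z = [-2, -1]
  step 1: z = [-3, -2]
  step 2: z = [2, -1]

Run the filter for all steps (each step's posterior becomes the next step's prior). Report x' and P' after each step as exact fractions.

step 0: x' = [-16315/23219, -14487/23219], P' = [6982/23219 4768/23219; 4768/23219 10120/23219]
step 1: x' = [-3510200/2753959, -17470982/19277713], P' = [746846/2753959 504656/2753959; 504656/2753959 7830860/19277713]
step 2: x' = [-2200828257/14876071019, 7618650038/14876071019], P' = [4001859286/14876071019 2696944264/14876071019; 2696944264/14876071019 6011441392/14876071019]

step 0: x̄ = F·x = [4, -5]
step 0: P̄ = F·P·Fᵀ + Q = [17 -8; -8 24]
step 0: y = z − H·x̄ = [4, -23]
step 0: S = H·P̄·Hᵀ + R = [84 -77; -77 347]
step 0: K = P̄·Hᵀ·S⁻¹ = [5506/23219 815/3317; 8336/23219 -424/3317]
step 0: x' = x̄ + K·y = [-16315/23219, -14487/23219]
step 0: P' = (I − K·H)·P̄ = [6982/23219 4768/23219; 4768/23219 10120/23219]
step 1: x̄ = F·x = [-32630/23219, -3878/3317]
step 1: P̄ = F·P·Fᵀ + Q = [51147/23219 2092/3317; 2092/3317 16556/3317]
step 1: y = z − H·x̄ = [17265/23219, -2840/23219]
step 1: S = H·P̄·Hᵀ + R = [642948/23219 -251551/23219; -251551/23219 794601/23219]
step 1: K = P̄·Hᵀ·S⁻¹ = [585386/2753959 615613/2753959; 6398104/19277713 -2531972/19277713]
step 1: x' = x̄ + K·y = [-3510200/2753959, -17470982/19277713]
step 1: P' = (I − K·H)·P̄ = [746846/2753959 504656/2753959; 504656/2753959 7830860/19277713]
step 2: x̄ = F·x = [-7020400/2753959, -27841546/19277713]
step 2: P̄ = F·P·Fᵀ + Q = [5741343/2753959 1534244/2753959; 1534244/2753959 93065536/19277713]
step 2: y = z − H·x̄ = [143381318/19277713, 72467595/19277713]
step 2: S = H·P̄·Hᵀ + R = [513243516/19277713 -208735109/19277713; -208735109/19277713 643645683/19277713]
step 2: K = P̄·Hᵀ·S⁻¹ = [3131915938/14876071019 3305844665/14876071019; 4906609016/14876071019 -1966024996/14876071019]
step 2: x' = x̄ + K·y = [-2200828257/14876071019, 7618650038/14876071019]
step 2: P' = (I − K·H)·P̄ = [4001859286/14876071019 2696944264/14876071019; 2696944264/14876071019 6011441392/14876071019]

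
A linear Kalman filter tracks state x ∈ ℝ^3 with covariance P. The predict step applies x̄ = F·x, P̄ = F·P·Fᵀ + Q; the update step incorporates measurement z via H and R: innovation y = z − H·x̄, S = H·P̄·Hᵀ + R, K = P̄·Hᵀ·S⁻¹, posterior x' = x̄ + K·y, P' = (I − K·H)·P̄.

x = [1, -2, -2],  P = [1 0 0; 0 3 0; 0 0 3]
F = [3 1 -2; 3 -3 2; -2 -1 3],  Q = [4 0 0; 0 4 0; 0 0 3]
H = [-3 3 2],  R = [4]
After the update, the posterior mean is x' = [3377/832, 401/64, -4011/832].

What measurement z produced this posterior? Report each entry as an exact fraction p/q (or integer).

x̄ = F·x = [5, 5, -6]
P̄ = F·P·Fᵀ + Q = [28 -12 -27; -12 52 21; -27 21 37]
S = H·P̄·Hᵀ + R = [1664]
K = P̄·Hᵀ·S⁻¹ = [-87/832; 9/64; 109/832]
x' − x̄ = [-783/832, 81/64, 981/832] = K·y
y = (KᵀK)⁻¹·Kᵀ·(x' − x̄) = [9]
z = y + H·x̄ = [9] + [-12] = [-3]

z = [-3]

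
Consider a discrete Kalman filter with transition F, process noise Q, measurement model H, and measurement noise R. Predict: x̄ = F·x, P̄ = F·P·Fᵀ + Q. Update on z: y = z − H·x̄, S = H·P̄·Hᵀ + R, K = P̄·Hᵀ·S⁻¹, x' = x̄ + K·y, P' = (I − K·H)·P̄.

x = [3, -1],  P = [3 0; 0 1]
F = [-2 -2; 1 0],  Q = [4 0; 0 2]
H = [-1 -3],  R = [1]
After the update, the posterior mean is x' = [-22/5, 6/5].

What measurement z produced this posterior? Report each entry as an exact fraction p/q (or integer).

x̄ = F·x = [-4, 3]
P̄ = F·P·Fᵀ + Q = [20 -6; -6 5]
S = H·P̄·Hᵀ + R = [30]
K = P̄·Hᵀ·S⁻¹ = [-1/15; -3/10]
x' − x̄ = [-2/5, -9/5] = K·y
y = (KᵀK)⁻¹·Kᵀ·(x' − x̄) = [6]
z = y + H·x̄ = [6] + [-5] = [1]

z = [1]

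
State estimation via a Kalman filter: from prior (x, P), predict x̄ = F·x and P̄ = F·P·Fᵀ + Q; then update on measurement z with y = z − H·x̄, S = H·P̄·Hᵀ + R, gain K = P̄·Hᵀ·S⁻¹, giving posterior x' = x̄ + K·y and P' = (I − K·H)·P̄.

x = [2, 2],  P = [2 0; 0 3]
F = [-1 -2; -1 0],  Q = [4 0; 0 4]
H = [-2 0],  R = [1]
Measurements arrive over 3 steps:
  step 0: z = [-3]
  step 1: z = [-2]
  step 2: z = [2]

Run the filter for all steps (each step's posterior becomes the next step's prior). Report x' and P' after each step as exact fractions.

step 0: x̄ = F·x = [-6, -2]
step 0: P̄ = F·P·Fᵀ + Q = [18 2; 2 6]
step 0: y = z − H·x̄ = [-15]
step 0: S = H·P̄·Hᵀ + R = [73]
step 0: K = P̄·Hᵀ·S⁻¹ = [-36/73; -4/73]
step 0: x' = x̄ + K·y = [102/73, -86/73]
step 0: P' = (I − K·H)·P̄ = [18/73 2/73; 2/73 422/73]
step 1: x̄ = F·x = [70/73, -102/73]
step 1: P̄ = F·P·Fᵀ + Q = [2006/73 22/73; 22/73 310/73]
step 1: y = z − H·x̄ = [-6/73]
step 1: S = H·P̄·Hᵀ + R = [8097/73]
step 1: K = P̄·Hᵀ·S⁻¹ = [-4012/8097; -44/8097]
step 1: x' = x̄ + K·y = [2698/2699, -3770/2699]
step 1: P' = (I − K·H)·P̄ = [2006/8097 22/8097; 22/8097 34358/8097]
step 2: x̄ = F·x = [4842/2699, -2698/2699]
step 2: P̄ = F·P·Fᵀ + Q = [171914/8097 2050/8097; 2050/8097 34394/8097]
step 2: y = z − H·x̄ = [15082/2699]
step 2: S = H·P̄·Hᵀ + R = [695753/8097]
step 2: K = P̄·Hᵀ·S⁻¹ = [-343828/695753; -4100/695753]
step 2: x' = x̄ + K·y = [-673130/695753, -718406/695753]
step 2: P' = (I − K·H)·P̄ = [171914/695753 2050/695753; 2050/695753 2953306/695753]

step 0: x' = [102/73, -86/73], P' = [18/73 2/73; 2/73 422/73]
step 1: x' = [2698/2699, -3770/2699], P' = [2006/8097 22/8097; 22/8097 34358/8097]
step 2: x' = [-673130/695753, -718406/695753], P' = [171914/695753 2050/695753; 2050/695753 2953306/695753]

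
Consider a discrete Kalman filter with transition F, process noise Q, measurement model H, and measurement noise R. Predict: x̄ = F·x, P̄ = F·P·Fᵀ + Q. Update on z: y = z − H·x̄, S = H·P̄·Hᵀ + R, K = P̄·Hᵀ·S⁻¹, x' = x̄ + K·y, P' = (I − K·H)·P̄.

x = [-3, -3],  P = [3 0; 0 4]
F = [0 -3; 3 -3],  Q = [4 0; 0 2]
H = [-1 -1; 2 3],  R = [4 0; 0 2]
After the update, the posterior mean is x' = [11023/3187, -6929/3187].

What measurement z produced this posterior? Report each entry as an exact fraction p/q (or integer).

z = [2, 1]

x̄ = F·x = [9, 0]
P̄ = F·P·Fᵀ + Q = [40 36; 36 65]
S = H·P̄·Hᵀ + R = [181 -455; -455 1179]
K = P̄·Hᵀ·S⁻¹ = [-2032/3187 -276/3187; 1203/3187 1186/3187]
x' − x̄ = [-17660/3187, -6929/3187] = K·y
y = (KᵀK)⁻¹·Kᵀ·(x' − x̄) = [11, -17]
z = y + H·x̄ = [11, -17] + [-9, 18] = [2, 1]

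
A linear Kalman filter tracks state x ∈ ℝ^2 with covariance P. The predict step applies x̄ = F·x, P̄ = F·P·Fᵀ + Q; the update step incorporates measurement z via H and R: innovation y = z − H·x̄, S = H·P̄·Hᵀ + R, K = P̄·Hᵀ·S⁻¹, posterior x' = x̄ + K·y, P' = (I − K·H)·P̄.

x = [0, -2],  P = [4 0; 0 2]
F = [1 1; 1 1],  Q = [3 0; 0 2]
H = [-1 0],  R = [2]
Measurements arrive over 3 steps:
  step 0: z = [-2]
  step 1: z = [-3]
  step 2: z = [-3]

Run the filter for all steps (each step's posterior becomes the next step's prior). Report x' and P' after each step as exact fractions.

step 0: x̄ = F·x = [-2, -2]
step 0: P̄ = F·P·Fᵀ + Q = [9 6; 6 8]
step 0: y = z − H·x̄ = [-4]
step 0: S = H·P̄·Hᵀ + R = [11]
step 0: K = P̄·Hᵀ·S⁻¹ = [-9/11; -6/11]
step 0: x' = x̄ + K·y = [14/11, 2/11]
step 0: P' = (I − K·H)·P̄ = [18/11 12/11; 12/11 52/11]
step 1: x̄ = F·x = [16/11, 16/11]
step 1: P̄ = F·P·Fᵀ + Q = [127/11 94/11; 94/11 116/11]
step 1: y = z − H·x̄ = [-17/11]
step 1: S = H·P̄·Hᵀ + R = [149/11]
step 1: K = P̄·Hᵀ·S⁻¹ = [-127/149; -94/149]
step 1: x' = x̄ + K·y = [413/149, 362/149]
step 1: P' = (I − K·H)·P̄ = [254/149 188/149; 188/149 768/149]
step 2: x̄ = F·x = [775/149, 775/149]
step 2: P̄ = F·P·Fᵀ + Q = [1845/149 1398/149; 1398/149 1696/149]
step 2: y = z − H·x̄ = [328/149]
step 2: S = H·P̄·Hᵀ + R = [2143/149]
step 2: K = P̄·Hᵀ·S⁻¹ = [-1845/2143; -1398/2143]
step 2: x' = x̄ + K·y = [7085/2143, 8069/2143]
step 2: P' = (I − K·H)·P̄ = [3690/2143 2796/2143; 2796/2143 11276/2143]

step 0: x' = [14/11, 2/11], P' = [18/11 12/11; 12/11 52/11]
step 1: x' = [413/149, 362/149], P' = [254/149 188/149; 188/149 768/149]
step 2: x' = [7085/2143, 8069/2143], P' = [3690/2143 2796/2143; 2796/2143 11276/2143]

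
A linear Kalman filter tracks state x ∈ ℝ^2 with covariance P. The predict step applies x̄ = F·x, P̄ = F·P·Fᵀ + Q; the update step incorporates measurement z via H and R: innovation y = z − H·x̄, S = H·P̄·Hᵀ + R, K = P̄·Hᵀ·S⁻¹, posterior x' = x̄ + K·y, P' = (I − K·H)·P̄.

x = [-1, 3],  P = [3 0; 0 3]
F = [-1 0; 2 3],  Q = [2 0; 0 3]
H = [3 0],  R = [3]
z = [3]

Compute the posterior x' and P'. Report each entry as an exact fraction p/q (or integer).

x̄ = F·x = [1, 7]
P̄ = F·P·Fᵀ + Q = [5 -6; -6 42]
y = z − H·x̄ = [0]
S = H·P̄·Hᵀ + R = [48]
K = P̄·Hᵀ·S⁻¹ = [5/16; -3/8]
x' = x̄ + K·y = [1, 7]
P' = (I − K·H)·P̄ = [5/16 -3/8; -3/8 141/4]

x' = [1, 7]
P' = [5/16 -3/8; -3/8 141/4]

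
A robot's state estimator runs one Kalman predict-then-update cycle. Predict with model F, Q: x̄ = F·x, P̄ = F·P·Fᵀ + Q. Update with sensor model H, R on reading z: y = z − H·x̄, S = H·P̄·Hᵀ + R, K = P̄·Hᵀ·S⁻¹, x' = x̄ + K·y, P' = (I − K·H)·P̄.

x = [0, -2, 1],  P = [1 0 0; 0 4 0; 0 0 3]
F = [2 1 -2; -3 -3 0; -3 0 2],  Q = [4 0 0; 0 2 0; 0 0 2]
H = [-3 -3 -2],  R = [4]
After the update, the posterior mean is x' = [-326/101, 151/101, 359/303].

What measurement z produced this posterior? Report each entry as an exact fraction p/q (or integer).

z = [3]

x̄ = F·x = [-4, 6, 2]
P̄ = F·P·Fᵀ + Q = [24 -18 -18; -18 47 9; -18 9 23]
S = H·P̄·Hᵀ + R = [303]
K = P̄·Hᵀ·S⁻¹ = [6/101; -35/101; -19/303]
x' − x̄ = [78/101, -455/101, -247/303] = K·y
y = (KᵀK)⁻¹·Kᵀ·(x' − x̄) = [13]
z = y + H·x̄ = [13] + [-10] = [3]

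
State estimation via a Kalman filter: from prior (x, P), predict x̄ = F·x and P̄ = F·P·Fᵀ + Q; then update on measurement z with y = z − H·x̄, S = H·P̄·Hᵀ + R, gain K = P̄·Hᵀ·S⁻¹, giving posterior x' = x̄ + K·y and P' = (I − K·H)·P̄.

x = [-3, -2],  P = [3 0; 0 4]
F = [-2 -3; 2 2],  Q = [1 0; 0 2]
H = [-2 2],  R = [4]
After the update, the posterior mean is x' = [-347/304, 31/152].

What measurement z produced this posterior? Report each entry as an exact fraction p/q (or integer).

x̄ = F·x = [12, -10]
P̄ = F·P·Fᵀ + Q = [49 -36; -36 30]
S = H·P̄·Hᵀ + R = [608]
K = P̄·Hᵀ·S⁻¹ = [-85/304; 33/152]
x' − x̄ = [-3995/304, 1551/152] = K·y
y = (KᵀK)⁻¹·Kᵀ·(x' − x̄) = [47]
z = y + H·x̄ = [47] + [-44] = [3]

z = [3]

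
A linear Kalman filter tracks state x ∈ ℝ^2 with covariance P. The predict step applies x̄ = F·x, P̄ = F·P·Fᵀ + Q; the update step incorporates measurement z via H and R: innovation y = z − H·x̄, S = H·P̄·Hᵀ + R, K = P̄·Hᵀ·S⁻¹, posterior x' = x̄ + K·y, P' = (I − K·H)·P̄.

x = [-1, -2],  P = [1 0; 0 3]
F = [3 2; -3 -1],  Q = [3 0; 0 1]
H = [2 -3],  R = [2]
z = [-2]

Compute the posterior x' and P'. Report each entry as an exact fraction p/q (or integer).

x' = [-254/395, 112/395]
P' = [831/395 492/395; 492/395 374/395]

x̄ = F·x = [-7, 5]
P̄ = F·P·Fᵀ + Q = [24 -15; -15 13]
y = z − H·x̄ = [27]
S = H·P̄·Hᵀ + R = [395]
K = P̄·Hᵀ·S⁻¹ = [93/395; -69/395]
x' = x̄ + K·y = [-254/395, 112/395]
P' = (I − K·H)·P̄ = [831/395 492/395; 492/395 374/395]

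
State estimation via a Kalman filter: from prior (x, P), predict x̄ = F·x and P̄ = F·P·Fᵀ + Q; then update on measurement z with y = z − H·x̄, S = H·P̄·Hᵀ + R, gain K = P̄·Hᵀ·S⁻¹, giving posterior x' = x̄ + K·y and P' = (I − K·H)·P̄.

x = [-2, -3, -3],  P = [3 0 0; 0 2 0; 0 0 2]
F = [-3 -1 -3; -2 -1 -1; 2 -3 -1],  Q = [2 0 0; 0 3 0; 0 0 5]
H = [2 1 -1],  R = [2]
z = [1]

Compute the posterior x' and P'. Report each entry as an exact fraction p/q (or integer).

x' = [17/3, 75/26, 5081/390]
P' = [17/3 1 35/3; 1 119/26 161/26; 35/3 161/26 11621/390]

x̄ = F·x = [18, 10, 8]
P̄ = F·P·Fᵀ + Q = [49 26 -6; 26 19 -4; -6 -4 37]
y = z − H·x̄ = [-37]
S = H·P̄·Hᵀ + R = [390]
K = P̄·Hᵀ·S⁻¹ = [1/3; 5/26; -53/390]
x' = x̄ + K·y = [17/3, 75/26, 5081/390]
P' = (I − K·H)·P̄ = [17/3 1 35/3; 1 119/26 161/26; 35/3 161/26 11621/390]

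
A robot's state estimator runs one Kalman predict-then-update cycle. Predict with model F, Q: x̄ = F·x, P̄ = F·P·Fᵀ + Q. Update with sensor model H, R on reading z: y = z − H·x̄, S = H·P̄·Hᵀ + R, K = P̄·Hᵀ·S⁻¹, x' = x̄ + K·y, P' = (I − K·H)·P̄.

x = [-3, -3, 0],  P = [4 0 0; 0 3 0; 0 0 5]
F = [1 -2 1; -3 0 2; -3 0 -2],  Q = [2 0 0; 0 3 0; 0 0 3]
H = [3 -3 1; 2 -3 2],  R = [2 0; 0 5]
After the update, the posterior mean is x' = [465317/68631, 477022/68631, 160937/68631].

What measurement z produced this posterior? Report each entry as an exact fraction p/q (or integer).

x̄ = F·x = [3, 9, 9]
P̄ = F·P·Fᵀ + Q = [23 -2 -22; -2 59 16; -22 16 59]
S = H·P̄·Hᵀ + R = [607 497; 497 520]
K = P̄·Hᵀ·S⁻¹ = [23584/68631 -21485/68631; -12787/68631 -7444/68631; -41522/68631 43117/68631]
x' − x̄ = [259424/68631, -140657/68631, -456742/68631] = K·y
y = (KᵀK)⁻¹·Kᵀ·(x' − x̄) = [11, 0]
z = y + H·x̄ = [11, 0] + [-9, -3] = [2, -3]

z = [2, -3]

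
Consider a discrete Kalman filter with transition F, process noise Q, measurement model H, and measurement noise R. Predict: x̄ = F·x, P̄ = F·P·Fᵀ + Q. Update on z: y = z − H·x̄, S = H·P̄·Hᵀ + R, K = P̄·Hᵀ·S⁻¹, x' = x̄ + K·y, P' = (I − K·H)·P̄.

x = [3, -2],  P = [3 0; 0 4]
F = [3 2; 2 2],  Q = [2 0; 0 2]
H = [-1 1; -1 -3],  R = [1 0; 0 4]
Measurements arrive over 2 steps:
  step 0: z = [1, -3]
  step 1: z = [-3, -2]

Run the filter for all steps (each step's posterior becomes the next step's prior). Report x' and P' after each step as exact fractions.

step 0: x̄ = F·x = [5, 2]
step 0: P̄ = F·P·Fᵀ + Q = [45 34; 34 30]
step 0: y = z − H·x̄ = [4, 8]
step 0: S = H·P̄·Hᵀ + R = [8 23; 23 523]
step 0: K = P̄·Hᵀ·S⁻¹ = [-2372/3655 -923/3655; 152/731 -180/731]
step 0: x' = x̄ + K·y = [1403/3655, 630/731]
step 0: P' = (I − K·H)·P̄ = [2702/3655 66/731; 66/731 218/731]
step 1: x̄ = F·x = [10509/3655, 9106/3655]
step 1: P̄ = F·P·Fᵀ + Q = [39948/3655 23872/3655; 23872/3655 25118/3655]
step 1: y = z − H·x̄ = [-9562/3655, 30517/3655]
step 1: S = H·P̄·Hᵀ + R = [20977/3655 12338/3655; 12338/3655 423862/3655]
step 1: K = P̄·Hᵀ·S⁻¹ = [-743848/1195503 -293014/1195503; 79908/398501 -95615/398501]
step 1: x' = x̄ + K·y = [978961/398501, -14559/398501]
step 1: P' = (I − K·H)·P̄ = [850900/1195503 35684/398501; 35684/398501 115592/398501]

step 0: x' = [1403/3655, 630/731], P' = [2702/3655 66/731; 66/731 218/731]
step 1: x' = [978961/398501, -14559/398501], P' = [850900/1195503 35684/398501; 35684/398501 115592/398501]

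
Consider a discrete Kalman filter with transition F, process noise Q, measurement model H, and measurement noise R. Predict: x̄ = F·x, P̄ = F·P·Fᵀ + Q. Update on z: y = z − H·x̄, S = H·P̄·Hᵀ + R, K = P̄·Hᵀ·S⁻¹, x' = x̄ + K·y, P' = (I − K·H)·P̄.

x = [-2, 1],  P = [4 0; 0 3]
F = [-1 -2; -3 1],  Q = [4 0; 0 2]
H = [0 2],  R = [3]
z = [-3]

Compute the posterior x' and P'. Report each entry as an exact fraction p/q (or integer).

x̄ = F·x = [0, 7]
P̄ = F·P·Fᵀ + Q = [20 6; 6 41]
y = z − H·x̄ = [-17]
S = H·P̄·Hᵀ + R = [167]
K = P̄·Hᵀ·S⁻¹ = [12/167; 82/167]
x' = x̄ + K·y = [-204/167, -225/167]
P' = (I − K·H)·P̄ = [3196/167 18/167; 18/167 123/167]

x' = [-204/167, -225/167]
P' = [3196/167 18/167; 18/167 123/167]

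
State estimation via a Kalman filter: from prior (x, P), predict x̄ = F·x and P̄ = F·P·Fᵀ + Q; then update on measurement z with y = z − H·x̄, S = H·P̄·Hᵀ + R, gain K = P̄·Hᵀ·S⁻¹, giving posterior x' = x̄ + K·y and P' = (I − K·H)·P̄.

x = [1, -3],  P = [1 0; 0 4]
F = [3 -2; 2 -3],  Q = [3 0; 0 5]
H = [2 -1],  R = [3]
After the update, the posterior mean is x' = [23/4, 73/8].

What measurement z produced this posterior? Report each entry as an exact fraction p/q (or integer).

z = [2]

x̄ = F·x = [9, 11]
P̄ = F·P·Fᵀ + Q = [28 30; 30 45]
S = H·P̄·Hᵀ + R = [40]
K = P̄·Hᵀ·S⁻¹ = [13/20; 3/8]
x' − x̄ = [-13/4, -15/8] = K·y
y = (KᵀK)⁻¹·Kᵀ·(x' − x̄) = [-5]
z = y + H·x̄ = [-5] + [7] = [2]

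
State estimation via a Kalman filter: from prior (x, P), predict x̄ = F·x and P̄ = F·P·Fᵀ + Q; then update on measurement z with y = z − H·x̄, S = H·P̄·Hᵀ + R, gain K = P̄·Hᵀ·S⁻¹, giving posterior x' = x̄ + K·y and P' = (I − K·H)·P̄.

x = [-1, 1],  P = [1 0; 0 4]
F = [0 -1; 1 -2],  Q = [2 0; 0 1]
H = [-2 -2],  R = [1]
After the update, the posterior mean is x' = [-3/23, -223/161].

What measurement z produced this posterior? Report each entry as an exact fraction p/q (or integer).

x̄ = F·x = [-1, -3]
P̄ = F·P·Fᵀ + Q = [6 8; 8 18]
S = H·P̄·Hᵀ + R = [161]
K = P̄·Hᵀ·S⁻¹ = [-4/23; -52/161]
x' − x̄ = [20/23, 260/161] = K·y
y = (KᵀK)⁻¹·Kᵀ·(x' − x̄) = [-5]
z = y + H·x̄ = [-5] + [8] = [3]

z = [3]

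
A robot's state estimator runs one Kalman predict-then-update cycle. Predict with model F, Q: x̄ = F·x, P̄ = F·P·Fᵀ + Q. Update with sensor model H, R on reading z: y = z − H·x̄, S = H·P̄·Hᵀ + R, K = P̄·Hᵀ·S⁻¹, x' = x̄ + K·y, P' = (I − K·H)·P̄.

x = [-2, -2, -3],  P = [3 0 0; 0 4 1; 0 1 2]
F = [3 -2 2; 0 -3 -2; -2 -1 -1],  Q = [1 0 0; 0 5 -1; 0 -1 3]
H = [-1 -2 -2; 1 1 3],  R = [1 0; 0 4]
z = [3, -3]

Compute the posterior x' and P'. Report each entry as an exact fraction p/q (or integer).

x̄ = F·x = [-8, 12, 9]
P̄ = F·P·Fᵀ + Q = [44 14 -14; 14 61 20; -14 20 23]
y = z − H·x̄ = [37, -34]
S = H·P̄·Hᵀ + R = [541 -436; -436 380]
K = P̄·Hᵀ·S⁻¹ = [-348/553 -376/553; -2005/3871 -3701/15484; 1335/3871 9183/15484]
x' = x̄ + K·y = [-4516/553, 7451/7742, 12357/7742]
P' = (I − K·H)·P̄ = [2148/79 -2746/553 -4598/553; -2746/553 32639/15484 9815/15484; -4598/553 9815/15484 51887/15484]

x' = [-4516/553, 7451/7742, 12357/7742]
P' = [2148/79 -2746/553 -4598/553; -2746/553 32639/15484 9815/15484; -4598/553 9815/15484 51887/15484]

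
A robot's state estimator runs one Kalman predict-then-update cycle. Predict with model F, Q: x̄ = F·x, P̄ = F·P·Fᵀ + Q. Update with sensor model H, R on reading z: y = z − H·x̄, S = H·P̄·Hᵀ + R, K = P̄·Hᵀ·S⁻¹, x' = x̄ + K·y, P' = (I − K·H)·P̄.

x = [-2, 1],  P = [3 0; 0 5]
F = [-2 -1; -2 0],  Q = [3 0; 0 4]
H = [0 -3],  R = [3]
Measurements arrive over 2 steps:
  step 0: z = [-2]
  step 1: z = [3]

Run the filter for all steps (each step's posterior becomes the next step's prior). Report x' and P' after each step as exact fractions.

step 0: x' = [27/49, 36/49], P' = [548/49 12/49; 12/49 16/49]
step 1: x' = [-12570/7213, -7218/7213], P' = [53079/7213 2216/7213; 2216/7213 2388/7213]

step 0: x̄ = F·x = [3, 4]
step 0: P̄ = F·P·Fᵀ + Q = [20 12; 12 16]
step 0: y = z − H·x̄ = [10]
step 0: S = H·P̄·Hᵀ + R = [147]
step 0: K = P̄·Hᵀ·S⁻¹ = [-12/49; -16/49]
step 0: x' = x̄ + K·y = [27/49, 36/49]
step 0: P' = (I − K·H)·P̄ = [548/49 12/49; 12/49 16/49]
step 1: x̄ = F·x = [-90/49, -54/49]
step 1: P̄ = F·P·Fᵀ + Q = [2403/49 2216/49; 2216/49 2388/49]
step 1: y = z − H·x̄ = [-15/49]
step 1: S = H·P̄·Hᵀ + R = [21639/49]
step 1: K = P̄·Hᵀ·S⁻¹ = [-2216/7213; -2388/7213]
step 1: x' = x̄ + K·y = [-12570/7213, -7218/7213]
step 1: P' = (I − K·H)·P̄ = [53079/7213 2216/7213; 2216/7213 2388/7213]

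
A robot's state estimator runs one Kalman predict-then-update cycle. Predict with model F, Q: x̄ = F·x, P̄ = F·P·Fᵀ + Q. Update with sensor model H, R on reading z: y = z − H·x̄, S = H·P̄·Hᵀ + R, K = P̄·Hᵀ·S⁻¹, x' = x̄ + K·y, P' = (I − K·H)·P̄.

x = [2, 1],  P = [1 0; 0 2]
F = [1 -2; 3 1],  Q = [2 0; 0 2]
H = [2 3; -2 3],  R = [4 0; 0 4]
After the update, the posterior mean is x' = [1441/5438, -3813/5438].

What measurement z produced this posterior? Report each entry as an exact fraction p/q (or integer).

z = [-2, -3]

x̄ = F·x = [0, 7]
P̄ = F·P·Fᵀ + Q = [11 -1; -1 13]
S = H·P̄·Hᵀ + R = [153 73; 73 177]
K = P̄·Hᵀ·S⁻¹ = [1297/5438 -1303/5438; 889/5438 893/5438]
x' − x̄ = [1441/5438, -41879/5438] = K·y
y = (KᵀK)⁻¹·Kᵀ·(x' − x̄) = [-23, -24]
z = y + H·x̄ = [-23, -24] + [21, 21] = [-2, -3]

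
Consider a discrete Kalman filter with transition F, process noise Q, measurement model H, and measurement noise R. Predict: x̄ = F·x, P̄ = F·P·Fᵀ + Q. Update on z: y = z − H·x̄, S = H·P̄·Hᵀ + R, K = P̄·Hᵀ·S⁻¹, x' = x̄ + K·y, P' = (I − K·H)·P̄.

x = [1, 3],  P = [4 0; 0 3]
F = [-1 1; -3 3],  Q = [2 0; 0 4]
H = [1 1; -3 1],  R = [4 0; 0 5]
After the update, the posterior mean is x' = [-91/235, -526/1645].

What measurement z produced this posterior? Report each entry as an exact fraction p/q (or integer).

x̄ = F·x = [2, 6]
P̄ = F·P·Fᵀ + Q = [9 21; 21 67]
S = H·P̄·Hᵀ + R = [122 -2; -2 27]
K = P̄·Hᵀ·S⁻¹ = [57/235 -48/235; 1192/1645 332/1645]
x' − x̄ = [-561/235, -10396/1645] = K·y
y = (KᵀK)⁻¹·Kᵀ·(x' − x̄) = [-9, 1]
z = y + H·x̄ = [-9, 1] + [8, 0] = [-1, 1]

z = [-1, 1]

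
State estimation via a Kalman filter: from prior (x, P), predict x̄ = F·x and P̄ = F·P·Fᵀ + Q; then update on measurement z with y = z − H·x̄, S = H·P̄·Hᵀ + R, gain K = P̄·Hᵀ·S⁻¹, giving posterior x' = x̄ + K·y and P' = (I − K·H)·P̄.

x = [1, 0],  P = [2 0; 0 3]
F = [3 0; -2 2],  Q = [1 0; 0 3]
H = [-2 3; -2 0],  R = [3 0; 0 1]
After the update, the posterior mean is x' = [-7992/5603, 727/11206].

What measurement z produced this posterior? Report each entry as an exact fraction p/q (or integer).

z = [3, 3]

x̄ = F·x = [3, -2]
P̄ = F·P·Fᵀ + Q = [19 -12; -12 23]
S = H·P̄·Hᵀ + R = [430 148; 148 77]
K = P̄·Hᵀ·S⁻¹ = [-37/5603 -2694/5603; 3609/11206 -1722/5603]
x' − x̄ = [-24801/5603, 23139/11206] = K·y
y = (KᵀK)⁻¹·Kᵀ·(x' − x̄) = [15, 9]
z = y + H·x̄ = [15, 9] + [-12, -6] = [3, 3]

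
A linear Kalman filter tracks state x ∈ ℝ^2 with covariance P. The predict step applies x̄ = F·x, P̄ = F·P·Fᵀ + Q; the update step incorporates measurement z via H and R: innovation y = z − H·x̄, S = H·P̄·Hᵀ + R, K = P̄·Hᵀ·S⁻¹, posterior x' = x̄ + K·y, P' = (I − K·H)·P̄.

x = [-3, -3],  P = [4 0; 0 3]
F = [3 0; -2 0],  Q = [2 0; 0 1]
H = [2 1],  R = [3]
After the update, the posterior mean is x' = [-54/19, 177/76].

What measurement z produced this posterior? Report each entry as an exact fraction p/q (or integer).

x̄ = F·x = [-9, 6]
P̄ = F·P·Fᵀ + Q = [38 -24; -24 17]
S = H·P̄·Hᵀ + R = [76]
K = P̄·Hᵀ·S⁻¹ = [13/19; -31/76]
x' − x̄ = [117/19, -279/76] = K·y
y = (KᵀK)⁻¹·Kᵀ·(x' − x̄) = [9]
z = y + H·x̄ = [9] + [-12] = [-3]

z = [-3]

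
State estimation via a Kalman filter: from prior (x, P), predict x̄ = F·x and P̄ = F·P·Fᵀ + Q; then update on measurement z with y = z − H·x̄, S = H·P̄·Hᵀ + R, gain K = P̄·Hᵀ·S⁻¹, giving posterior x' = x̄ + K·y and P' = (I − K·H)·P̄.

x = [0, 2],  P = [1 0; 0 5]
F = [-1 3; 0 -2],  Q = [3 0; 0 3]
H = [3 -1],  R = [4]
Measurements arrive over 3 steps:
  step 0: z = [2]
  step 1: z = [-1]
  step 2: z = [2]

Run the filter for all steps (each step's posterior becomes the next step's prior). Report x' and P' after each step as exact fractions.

step 0: x̄ = F·x = [6, -4]
step 0: P̄ = F·P·Fᵀ + Q = [49 -30; -30 23]
step 0: y = z − H·x̄ = [-20]
step 0: S = H·P̄·Hᵀ + R = [648]
step 0: K = P̄·Hᵀ·S⁻¹ = [59/216; -113/648]
step 0: x' = x̄ + K·y = [29/54, -83/162]
step 0: P' = (I − K·H)·P̄ = [47/72 187/216; 187/216 2135/648]
step 1: x̄ = F·x = [-56/27, 83/81]
step 1: P̄ = F·P·Fᵀ + Q = [253/9 -487/27; -487/27 2621/162]
step 1: y = z − H·x̄ = [506/81]
step 1: S = H·P̄·Hᵀ + R = [61787/162]
step 1: K = P̄·Hᵀ·S⁻¹ = [16584/61787; -11387/61787]
step 1: x' = x̄ + K·y = [-2232/5617, -711/5617]
step 1: P' = (I − K·H)·P̄ = [39191/61787 51237/61787; 51237/61787 199259/61787]
step 2: x̄ = F·x = [99/5617, 1422/5617]
step 2: P̄ = F·P·Fᵀ + Q = [1710461/61787 -1093080/61787; -1093080/61787 982397/61787]
step 2: y = z − H·x̄ = [12359/5617]
step 2: S = H·P̄·Hᵀ + R = [23182174/61787]
step 2: K = P̄·Hᵀ·S⁻¹ = [6224463/23182174; -4261637/23182174]
step 2: x' = x̄ + K·y = [14104179/23182174, -3508015/23182174]
step 2: P' = (I − K·H)·P̄ = [14699935/23182174 19201953/23182174; 19201953/23182174 74652407/23182174]

step 0: x' = [29/54, -83/162], P' = [47/72 187/216; 187/216 2135/648]
step 1: x' = [-2232/5617, -711/5617], P' = [39191/61787 51237/61787; 51237/61787 199259/61787]
step 2: x' = [14104179/23182174, -3508015/23182174], P' = [14699935/23182174 19201953/23182174; 19201953/23182174 74652407/23182174]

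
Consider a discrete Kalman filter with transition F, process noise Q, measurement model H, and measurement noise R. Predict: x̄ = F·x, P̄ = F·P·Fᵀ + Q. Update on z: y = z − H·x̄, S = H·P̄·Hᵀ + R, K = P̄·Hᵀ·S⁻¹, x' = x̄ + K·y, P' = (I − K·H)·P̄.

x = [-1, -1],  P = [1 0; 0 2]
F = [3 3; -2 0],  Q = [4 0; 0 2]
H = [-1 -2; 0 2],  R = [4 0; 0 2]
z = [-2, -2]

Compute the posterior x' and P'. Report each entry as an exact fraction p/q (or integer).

x̄ = F·x = [-6, 2]
P̄ = F·P·Fᵀ + Q = [31 -6; -6 6]
y = z − H·x̄ = [-4, -6]
S = H·P̄·Hᵀ + R = [35 -12; -12 26]
K = P̄·Hᵀ·S⁻¹ = [-319/383 -324/383; -6/383 174/383]
x' = x̄ + K·y = [922/383, -254/383]
P' = (I − K·H)·P̄ = [1924/383 -324/383; -324/383 174/383]

x' = [922/383, -254/383]
P' = [1924/383 -324/383; -324/383 174/383]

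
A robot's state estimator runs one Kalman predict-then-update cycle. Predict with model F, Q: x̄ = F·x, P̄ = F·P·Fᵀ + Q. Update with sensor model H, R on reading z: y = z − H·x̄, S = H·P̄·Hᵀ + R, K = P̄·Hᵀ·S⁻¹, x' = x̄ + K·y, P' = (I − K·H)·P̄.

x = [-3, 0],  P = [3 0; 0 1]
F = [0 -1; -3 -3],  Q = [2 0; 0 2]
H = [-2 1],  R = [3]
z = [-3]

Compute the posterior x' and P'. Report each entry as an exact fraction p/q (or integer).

x̄ = F·x = [0, 9]
P̄ = F·P·Fᵀ + Q = [3 3; 3 38]
y = z − H·x̄ = [-12]
S = H·P̄·Hᵀ + R = [41]
K = P̄·Hᵀ·S⁻¹ = [-3/41; 32/41]
x' = x̄ + K·y = [36/41, -15/41]
P' = (I − K·H)·P̄ = [114/41 219/41; 219/41 534/41]

x' = [36/41, -15/41]
P' = [114/41 219/41; 219/41 534/41]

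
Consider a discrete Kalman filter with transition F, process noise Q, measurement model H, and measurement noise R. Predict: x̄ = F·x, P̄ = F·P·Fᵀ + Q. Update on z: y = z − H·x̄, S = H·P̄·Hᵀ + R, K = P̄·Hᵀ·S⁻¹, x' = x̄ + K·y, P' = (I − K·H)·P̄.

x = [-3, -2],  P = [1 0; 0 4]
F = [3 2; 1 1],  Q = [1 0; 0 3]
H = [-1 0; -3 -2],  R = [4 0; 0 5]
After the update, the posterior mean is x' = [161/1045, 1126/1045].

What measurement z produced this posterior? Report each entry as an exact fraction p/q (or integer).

x̄ = F·x = [-13, -5]
P̄ = F·P·Fᵀ + Q = [26 11; 11 8]
S = H·P̄·Hᵀ + R = [30 100; 100 403]
K = P̄·Hᵀ·S⁻¹ = [-239/1045 -40/209; 467/2090 -37/209]
x' − x̄ = [13746/1045, 6351/1045] = K·y
y = (KᵀK)⁻¹·Kᵀ·(x' − x̄) = [-14, -52]
z = y + H·x̄ = [-14, -52] + [13, 49] = [-1, -3]

z = [-1, -3]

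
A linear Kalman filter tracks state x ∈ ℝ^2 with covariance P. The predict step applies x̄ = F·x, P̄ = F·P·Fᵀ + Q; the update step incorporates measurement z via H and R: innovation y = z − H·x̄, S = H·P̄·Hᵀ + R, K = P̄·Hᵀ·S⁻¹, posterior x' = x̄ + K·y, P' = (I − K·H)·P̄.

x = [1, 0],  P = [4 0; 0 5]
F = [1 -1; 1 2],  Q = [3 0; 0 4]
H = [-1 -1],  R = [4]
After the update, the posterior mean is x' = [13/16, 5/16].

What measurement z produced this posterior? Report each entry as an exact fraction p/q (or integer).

z = [-1]

x̄ = F·x = [1, 1]
P̄ = F·P·Fᵀ + Q = [12 -6; -6 28]
S = H·P̄·Hᵀ + R = [32]
K = P̄·Hᵀ·S⁻¹ = [-3/16; -11/16]
x' − x̄ = [-3/16, -11/16] = K·y
y = (KᵀK)⁻¹·Kᵀ·(x' − x̄) = [1]
z = y + H·x̄ = [1] + [-2] = [-1]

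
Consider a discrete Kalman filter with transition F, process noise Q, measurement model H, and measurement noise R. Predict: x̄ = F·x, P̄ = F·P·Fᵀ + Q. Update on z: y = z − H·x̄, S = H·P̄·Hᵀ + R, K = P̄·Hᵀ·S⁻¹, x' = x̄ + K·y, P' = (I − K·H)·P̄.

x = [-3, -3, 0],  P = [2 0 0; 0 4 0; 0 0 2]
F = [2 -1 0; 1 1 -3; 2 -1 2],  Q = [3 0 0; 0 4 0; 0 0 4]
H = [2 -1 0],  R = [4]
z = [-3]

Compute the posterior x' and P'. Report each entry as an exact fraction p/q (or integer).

x' = [-183/46, -117/23, -96/23]
P' = [120/23 210/23 6/23; 210/23 448/23 -24/23; 6/23 -24/23 228/23]

x̄ = F·x = [-3, -6, -3]
P̄ = F·P·Fᵀ + Q = [15 0 12; 0 28 -12; 12 -12 24]
y = z − H·x̄ = [-3]
S = H·P̄·Hᵀ + R = [92]
K = P̄·Hᵀ·S⁻¹ = [15/46; -7/23; 9/23]
x' = x̄ + K·y = [-183/46, -117/23, -96/23]
P' = (I − K·H)·P̄ = [120/23 210/23 6/23; 210/23 448/23 -24/23; 6/23 -24/23 228/23]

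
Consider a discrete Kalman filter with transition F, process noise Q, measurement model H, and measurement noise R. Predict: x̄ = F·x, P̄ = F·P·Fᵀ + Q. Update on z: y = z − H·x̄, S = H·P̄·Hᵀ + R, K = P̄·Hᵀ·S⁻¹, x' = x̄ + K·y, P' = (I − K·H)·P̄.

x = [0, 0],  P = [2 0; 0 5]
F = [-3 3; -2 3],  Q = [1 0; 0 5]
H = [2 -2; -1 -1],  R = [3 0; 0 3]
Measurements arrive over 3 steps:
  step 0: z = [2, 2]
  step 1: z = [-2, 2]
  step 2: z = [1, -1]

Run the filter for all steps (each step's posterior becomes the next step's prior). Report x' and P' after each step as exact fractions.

step 0: x' = [-4346/8221, -11814/8221], P' = [7521/8221 4680/8221; 4680/8221 7467/8221]
step 1: x' = [-5978256/3700081, -2712056/3700081], P' = [3062391/3700081 1868058/3700081; 1868058/3700081 6335013/7400162]
step 2: x' = [3201645597/3265253042, 554380633/1632626521], P' = [1348903239/1632626521 1647254979/3265253042; 1647254979/3265253042 2794076931/3265253042]

step 0: x̄ = F·x = [0, 0]
step 0: P̄ = F·P·Fᵀ + Q = [64 57; 57 58]
step 0: y = z − H·x̄ = [2, 2]
step 0: S = H·P̄·Hᵀ + R = [35 -12; -12 239]
step 0: K = P̄·Hᵀ·S⁻¹ = [1894/8221 -4067/8221; -1858/8221 -4049/8221]
step 0: x' = x̄ + K·y = [-4346/8221, -11814/8221]
step 0: P' = (I − K·H)·P̄ = [7521/8221 4680/8221; 4680/8221 7467/8221]
step 1: x̄ = F·x = [-22404/8221, -26750/8221]
step 1: P̄ = F·P·Fᵀ + Q = [58873/8221 42129/8221; 42129/8221 82232/8221]
step 1: y = z − H·x̄ = [-25134/8221, -32712/8221]
step 1: S = H·P̄·Hᵀ + R = [252051/8221 46718/8221; 46718/8221 250026/8221]
step 1: K = P̄·Hᵀ·S⁻¹ = [113746/528583 -1643483/3700081; -123757/528583 -3357043/7400162]
step 1: x' = x̄ + K·y = [-5978256/3700081, -2712056/3700081]
step 1: P' = (I − K·H)·P̄ = [3062391/3700081 1868058/3700081; 1868058/3700081 6335013/7400162]
step 2: x̄ = F·x = [1399800/528583, 11976/11599]
step 2: P̄ = F·P·Fᵀ + Q = [7469747/1057166 16893/3314; 16893/3314 230977/23198]
step 2: y = z − H·x̄ = [-8256431/3700081, 9918863/3700081]
step 2: S = H·P̄·Hᵀ + R = [112151751/3700081 21393434/3700081; 21393434/3700081 111807258/3700081]
step 2: K = P̄·Hᵀ·S⁻¹ = [350183833/1632626521 -1448353819/3265253042; -382273984/1632626521 -740221985/1632626521]
step 2: x' = x̄ + K·y = [3201645597/3265253042, 554380633/1632626521]
step 2: P' = (I − K·H)·P̄ = [1348903239/1632626521 1647254979/3265253042; 1647254979/3265253042 2794076931/3265253042]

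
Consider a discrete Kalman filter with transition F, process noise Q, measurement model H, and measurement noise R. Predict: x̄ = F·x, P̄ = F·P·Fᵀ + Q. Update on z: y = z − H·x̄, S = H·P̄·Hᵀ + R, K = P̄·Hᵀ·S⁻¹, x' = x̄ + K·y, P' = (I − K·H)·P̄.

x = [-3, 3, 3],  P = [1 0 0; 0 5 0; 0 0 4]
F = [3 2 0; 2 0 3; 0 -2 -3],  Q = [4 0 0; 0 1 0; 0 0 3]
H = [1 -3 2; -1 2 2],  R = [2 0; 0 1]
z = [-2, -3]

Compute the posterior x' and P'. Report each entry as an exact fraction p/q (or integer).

x' = [-56899/6539, -24073/6539, -14441/6539]
P' = [2754247/189631 1090911/189631 257792/189631; 1090911/189631 454725/189631 98218/189631; 257792/189631 98218/189631 56149/189631]

x̄ = F·x = [-3, 3, -15]
P̄ = F·P·Fᵀ + Q = [33 6 -20; 6 41 -36; -20 -36 59]
y = z − H·x̄ = [40, 18]
S = H·P̄·Hᵀ + R = [956 59; 59 202]
K = P̄·Hᵀ·S⁻¹ = [-1451/189631 -56841/189631; -38414/189631 14975/189631; 37718/189631 50942/189631]
x' = x̄ + K·y = [-56899/6539, -24073/6539, -14441/6539]
P' = (I − K·H)·P̄ = [2754247/189631 1090911/189631 257792/189631; 1090911/189631 454725/189631 98218/189631; 257792/189631 98218/189631 56149/189631]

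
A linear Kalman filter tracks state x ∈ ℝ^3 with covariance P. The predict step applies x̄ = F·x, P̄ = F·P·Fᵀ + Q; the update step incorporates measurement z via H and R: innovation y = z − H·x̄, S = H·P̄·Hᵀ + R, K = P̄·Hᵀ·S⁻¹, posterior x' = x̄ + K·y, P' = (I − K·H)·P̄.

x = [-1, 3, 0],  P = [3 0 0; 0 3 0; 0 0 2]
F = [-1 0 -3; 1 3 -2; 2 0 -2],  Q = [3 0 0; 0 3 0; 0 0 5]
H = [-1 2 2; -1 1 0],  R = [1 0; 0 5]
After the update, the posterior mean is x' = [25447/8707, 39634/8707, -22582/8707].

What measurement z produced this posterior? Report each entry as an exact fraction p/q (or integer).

x̄ = F·x = [1, 8, -2]
P̄ = F·P·Fᵀ + Q = [24 9 6; 9 41 14; 6 14 25]
S = H·P̄·Hᵀ + R = [341 95; 95 52]
K = P̄·Hᵀ·S⁻¹ = [1737/8707 -5685/8707; 2212/8707 1317/8707; 2984/8707 -4112/8707]
x' − x̄ = [16740/8707, -30022/8707, -5168/8707] = K·y
y = (KᵀK)⁻¹·Kᵀ·(x' − x̄) = [-10, -6]
z = y + H·x̄ = [-10, -6] + [11, 7] = [1, 1]

z = [1, 1]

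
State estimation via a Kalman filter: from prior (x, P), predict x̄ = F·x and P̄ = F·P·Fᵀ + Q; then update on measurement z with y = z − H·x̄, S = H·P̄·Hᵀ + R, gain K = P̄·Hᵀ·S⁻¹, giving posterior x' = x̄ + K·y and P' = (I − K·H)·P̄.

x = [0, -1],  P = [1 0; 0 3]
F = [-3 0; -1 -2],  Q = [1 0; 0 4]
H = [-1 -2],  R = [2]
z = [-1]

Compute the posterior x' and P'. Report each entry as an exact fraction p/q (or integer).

x' = [-12/23, 73/92]
P' = [166/23 -79/23; -79/23 195/92]

x̄ = F·x = [0, 2]
P̄ = F·P·Fᵀ + Q = [10 3; 3 17]
y = z − H·x̄ = [3]
S = H·P̄·Hᵀ + R = [92]
K = P̄·Hᵀ·S⁻¹ = [-4/23; -37/92]
x' = x̄ + K·y = [-12/23, 73/92]
P' = (I − K·H)·P̄ = [166/23 -79/23; -79/23 195/92]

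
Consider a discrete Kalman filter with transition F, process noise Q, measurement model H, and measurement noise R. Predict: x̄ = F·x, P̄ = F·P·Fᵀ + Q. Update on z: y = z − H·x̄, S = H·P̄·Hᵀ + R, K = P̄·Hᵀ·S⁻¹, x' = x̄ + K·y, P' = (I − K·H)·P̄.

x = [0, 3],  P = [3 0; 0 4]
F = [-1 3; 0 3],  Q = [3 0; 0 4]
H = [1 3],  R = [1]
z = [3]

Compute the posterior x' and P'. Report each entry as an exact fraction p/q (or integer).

x' = [621/619, 423/619]
P' = [3498/619 -1116/619; -1116/619 424/619]

x̄ = F·x = [9, 9]
P̄ = F·P·Fᵀ + Q = [42 36; 36 40]
y = z − H·x̄ = [-33]
S = H·P̄·Hᵀ + R = [619]
K = P̄·Hᵀ·S⁻¹ = [150/619; 156/619]
x' = x̄ + K·y = [621/619, 423/619]
P' = (I − K·H)·P̄ = [3498/619 -1116/619; -1116/619 424/619]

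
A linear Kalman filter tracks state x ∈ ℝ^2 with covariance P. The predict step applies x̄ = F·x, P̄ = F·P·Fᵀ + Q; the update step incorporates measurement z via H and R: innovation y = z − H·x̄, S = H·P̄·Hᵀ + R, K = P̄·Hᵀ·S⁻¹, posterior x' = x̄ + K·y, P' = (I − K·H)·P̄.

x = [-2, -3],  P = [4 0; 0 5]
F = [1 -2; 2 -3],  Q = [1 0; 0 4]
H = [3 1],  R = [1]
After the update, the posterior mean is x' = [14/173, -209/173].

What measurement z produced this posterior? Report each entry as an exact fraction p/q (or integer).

x̄ = F·x = [4, 5]
P̄ = F·P·Fᵀ + Q = [25 38; 38 65]
S = H·P̄·Hᵀ + R = [519]
K = P̄·Hᵀ·S⁻¹ = [113/519; 179/519]
x' − x̄ = [-678/173, -1074/173] = K·y
y = (KᵀK)⁻¹·Kᵀ·(x' − x̄) = [-18]
z = y + H·x̄ = [-18] + [17] = [-1]

z = [-1]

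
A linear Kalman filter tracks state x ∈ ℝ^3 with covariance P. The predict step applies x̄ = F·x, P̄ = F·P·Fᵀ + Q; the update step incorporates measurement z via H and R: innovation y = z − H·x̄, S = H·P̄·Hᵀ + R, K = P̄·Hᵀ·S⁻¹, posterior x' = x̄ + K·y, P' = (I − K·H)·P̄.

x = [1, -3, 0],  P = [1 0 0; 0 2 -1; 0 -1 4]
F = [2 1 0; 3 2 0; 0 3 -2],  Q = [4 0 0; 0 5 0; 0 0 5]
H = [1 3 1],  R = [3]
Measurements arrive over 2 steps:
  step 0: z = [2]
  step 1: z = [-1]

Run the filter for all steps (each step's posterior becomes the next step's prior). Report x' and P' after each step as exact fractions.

step 0: x' = [41/31, 45/31, -237/62], P' = [1018/217 -38/217 -832/217; -38/217 542/217 -1450/217; -832/217 -1450/217 10685/434]
step 1: x' = [-53861/297365, -17520/59473, 8769/59473], P' = [2059782/297365 141392/59473 -815892/59473; 141392/59473 334906/59473 -1112207/59473; -815892/59473 -1112207/59473 4208592/59473]

step 0: x̄ = F·x = [-1, -3, -9]
step 0: P̄ = F·P·Fᵀ + Q = [10 10 8; 10 22 16; 8 16 51]
step 0: y = z − H·x̄ = [21]
step 0: S = H·P̄·Hᵀ + R = [434]
step 0: K = P̄·Hᵀ·S⁻¹ = [24/217; 46/217; 107/434]
step 0: x' = x̄ + K·y = [41/31, 45/31, -237/62]
step 0: P' = (I − K·H)·P̄ = [1018/217 -38/217 -832/217; -38/217 542/217 -1450/217; -832/217 -1450/217 10685/434]
step 1: x̄ = F·x = [127/31, 213/31, 12]
step 1: P̄ = F·P·Fᵀ + Q = [5330/217 6926/217 246/7; 6926/217 11959/217 442/7; 246/7 442/7 1443/7]
step 1: y = z − H·x̄ = [-1169/31]
step 1: S = H·P̄·Hᵀ + R = [297365/217]
step 1: K = P̄·Hᵀ·S⁻¹ = [33734/297365; 11301/59473; 18693/59473]
step 1: x' = x̄ + K·y = [-53861/297365, -17520/59473, 8769/59473]
step 1: P' = (I − K·H)·P̄ = [2059782/297365 141392/59473 -815892/59473; 141392/59473 334906/59473 -1112207/59473; -815892/59473 -1112207/59473 4208592/59473]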